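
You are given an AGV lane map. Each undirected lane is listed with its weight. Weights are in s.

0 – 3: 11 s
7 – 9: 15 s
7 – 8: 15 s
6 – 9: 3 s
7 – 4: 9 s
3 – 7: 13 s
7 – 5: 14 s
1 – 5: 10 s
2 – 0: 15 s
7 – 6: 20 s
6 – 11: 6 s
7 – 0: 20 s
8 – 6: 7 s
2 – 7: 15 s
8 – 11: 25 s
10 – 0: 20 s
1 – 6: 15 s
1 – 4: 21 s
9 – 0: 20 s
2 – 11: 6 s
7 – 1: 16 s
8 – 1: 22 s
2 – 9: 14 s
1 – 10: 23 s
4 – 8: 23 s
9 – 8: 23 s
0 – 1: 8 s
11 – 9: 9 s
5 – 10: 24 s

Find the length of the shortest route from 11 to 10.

Shortest distances from 11:
11: 0
2: 6  (via 11)
6: 6  (via 11)
9: 9  (via 11)
8: 13  (via 6)
0: 21  (via 2)
1: 21  (via 6)
7: 21  (via 2)
4: 30  (via 7)
5: 31  (via 1)
3: 32  (via 0)
10: 41  (via 0)
Shortest route: 11–2–0–10 = 41 s.

41 s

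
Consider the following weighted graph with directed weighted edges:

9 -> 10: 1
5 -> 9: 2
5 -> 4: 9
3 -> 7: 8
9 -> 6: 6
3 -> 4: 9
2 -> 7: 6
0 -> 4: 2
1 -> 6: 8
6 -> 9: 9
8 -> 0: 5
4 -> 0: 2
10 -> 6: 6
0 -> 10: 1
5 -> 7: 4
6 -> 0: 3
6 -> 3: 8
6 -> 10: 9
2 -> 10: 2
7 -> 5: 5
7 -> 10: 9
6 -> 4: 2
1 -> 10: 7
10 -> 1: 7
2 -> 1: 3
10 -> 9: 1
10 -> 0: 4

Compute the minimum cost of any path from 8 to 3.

20

Candidate routes:
8 → 0 → 10 → 9 → 6 → 3: 5+1+1+6+8 = 21
8 → 0 → 10 → 6 → 3: 5+1+6+8 = 20
The minimum is 20 via 8 → 0 → 10 → 6 → 3.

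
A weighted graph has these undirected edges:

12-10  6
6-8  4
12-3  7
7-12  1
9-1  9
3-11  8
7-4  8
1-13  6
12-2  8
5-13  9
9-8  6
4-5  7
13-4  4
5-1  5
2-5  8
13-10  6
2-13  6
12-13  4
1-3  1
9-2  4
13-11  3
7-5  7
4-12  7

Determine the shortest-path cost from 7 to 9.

13

Candidate routes:
7 - 12 - 2 - 9: 1+8+4 = 13
7 - 12 - 3 - 1 - 9: 1+7+1+9 = 18
7 - 12 - 13 - 2 - 9: 1+4+6+4 = 15
The minimum is 13 via 7 - 12 - 2 - 9.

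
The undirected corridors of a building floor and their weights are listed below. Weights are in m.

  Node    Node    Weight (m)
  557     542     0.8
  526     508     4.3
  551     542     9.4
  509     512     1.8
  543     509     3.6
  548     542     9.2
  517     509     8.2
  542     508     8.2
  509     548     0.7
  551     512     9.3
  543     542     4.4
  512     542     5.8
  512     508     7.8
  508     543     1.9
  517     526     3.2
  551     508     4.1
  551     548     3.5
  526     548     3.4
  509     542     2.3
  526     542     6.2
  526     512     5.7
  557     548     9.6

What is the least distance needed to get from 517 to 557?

Shortest distances from 517:
517: 0
526: 3.2  (via 517)
548: 6.6  (via 526)
509: 7.3  (via 548)
508: 7.5  (via 526)
512: 8.9  (via 526)
543: 9.4  (via 508)
542: 9.4  (via 526)
551: 10.1  (via 548)
557: 10.2  (via 542)
Shortest route: 517 → 526 → 542 → 557 = 10.2 m.

10.2 m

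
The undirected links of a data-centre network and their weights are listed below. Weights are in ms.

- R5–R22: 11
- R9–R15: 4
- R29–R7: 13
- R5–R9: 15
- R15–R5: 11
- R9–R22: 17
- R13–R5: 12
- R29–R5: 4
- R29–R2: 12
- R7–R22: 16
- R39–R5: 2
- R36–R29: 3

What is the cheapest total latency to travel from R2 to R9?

31 ms

Candidate routes:
R2 → R29 → R5 → R22 → R9: 12+4+11+17 = 44
R2 → R29 → R5 → R9: 12+4+15 = 31
The minimum is 31 ms via R2 → R29 → R5 → R9.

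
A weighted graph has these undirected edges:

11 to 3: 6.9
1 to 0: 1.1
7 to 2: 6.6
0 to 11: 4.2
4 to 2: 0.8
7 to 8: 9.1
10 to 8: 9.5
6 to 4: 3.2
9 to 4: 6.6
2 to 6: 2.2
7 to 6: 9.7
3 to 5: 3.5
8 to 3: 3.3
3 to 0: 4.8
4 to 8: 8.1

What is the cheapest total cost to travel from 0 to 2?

17

Enumerating some paths:
0–3–8–4–6–2: 4.8+3.3+8.1+3.2+2.2 = 21.6
0–3–8–4–2: 4.8+3.3+8.1+0.8 = 17
Cheapest is 0–3–8–4–2 at 17.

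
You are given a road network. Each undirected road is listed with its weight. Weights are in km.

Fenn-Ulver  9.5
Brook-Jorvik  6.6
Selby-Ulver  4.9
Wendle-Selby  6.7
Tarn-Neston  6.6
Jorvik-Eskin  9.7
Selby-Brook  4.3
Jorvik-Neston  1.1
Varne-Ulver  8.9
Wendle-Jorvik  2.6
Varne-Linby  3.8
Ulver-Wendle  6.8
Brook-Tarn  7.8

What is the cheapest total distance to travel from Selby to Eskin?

19 km

Enumerating some paths:
Selby–Brook–Jorvik–Eskin: 4.3+6.6+9.7 = 20.6
Selby–Wendle–Jorvik–Eskin: 6.7+2.6+9.7 = 19
Selby–Ulver–Wendle–Jorvik–Eskin: 4.9+6.8+2.6+9.7 = 24
Cheapest is Selby–Wendle–Jorvik–Eskin at 19 km.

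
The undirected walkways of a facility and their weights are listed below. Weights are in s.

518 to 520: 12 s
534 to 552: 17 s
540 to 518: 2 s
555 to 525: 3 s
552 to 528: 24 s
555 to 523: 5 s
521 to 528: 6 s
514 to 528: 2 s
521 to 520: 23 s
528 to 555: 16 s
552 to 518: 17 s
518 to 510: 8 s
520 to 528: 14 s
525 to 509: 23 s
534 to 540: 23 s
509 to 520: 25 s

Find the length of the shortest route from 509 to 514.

41 s

Enumerating some paths:
509–525–555–528–514: 23+3+16+2 = 44
509–520–528–514: 25+14+2 = 41
509–520–521–528–514: 25+23+6+2 = 56
509–520–518–552–528–514: 25+12+17+24+2 = 80
Cheapest is 509–520–528–514 at 41 s.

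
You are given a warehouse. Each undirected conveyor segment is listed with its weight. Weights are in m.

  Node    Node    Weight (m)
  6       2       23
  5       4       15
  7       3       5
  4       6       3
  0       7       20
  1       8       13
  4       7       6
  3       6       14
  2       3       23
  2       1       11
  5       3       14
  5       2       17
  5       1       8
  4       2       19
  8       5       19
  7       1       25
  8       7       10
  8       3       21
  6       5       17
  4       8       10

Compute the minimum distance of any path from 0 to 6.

Shortest distances from 0:
0: 0
7: 20  (via 0)
3: 25  (via 7)
4: 26  (via 7)
6: 29  (via 4)
Shortest route: 0 → 7 → 4 → 6 = 29 m.

29 m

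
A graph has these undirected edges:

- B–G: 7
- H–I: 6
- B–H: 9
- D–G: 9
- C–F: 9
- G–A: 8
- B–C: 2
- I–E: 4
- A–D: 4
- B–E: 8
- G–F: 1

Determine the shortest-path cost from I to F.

20

Candidate routes:
I - E - B - C - F: 4+8+2+9 = 23
I - E - B - G - F: 4+8+7+1 = 20
Cheapest is I - E - B - G - F at 20.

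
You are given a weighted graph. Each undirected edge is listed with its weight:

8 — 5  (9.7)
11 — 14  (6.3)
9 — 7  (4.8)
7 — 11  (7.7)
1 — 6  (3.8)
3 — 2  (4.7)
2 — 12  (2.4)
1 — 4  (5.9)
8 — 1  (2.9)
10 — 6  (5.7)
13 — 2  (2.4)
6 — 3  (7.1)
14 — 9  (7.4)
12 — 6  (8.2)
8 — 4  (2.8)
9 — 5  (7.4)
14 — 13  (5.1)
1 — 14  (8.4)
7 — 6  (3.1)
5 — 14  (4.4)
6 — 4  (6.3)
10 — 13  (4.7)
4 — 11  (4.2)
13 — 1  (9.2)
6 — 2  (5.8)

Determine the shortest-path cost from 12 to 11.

Enumerating some paths:
12 - 6 - 4 - 11: 8.2+6.3+4.2 = 18.7
12 - 2 - 13 - 14 - 11: 2.4+2.4+5.1+6.3 = 16.2
12 - 2 - 6 - 4 - 11: 2.4+5.8+6.3+4.2 = 18.7
Cheapest is 12 - 2 - 13 - 14 - 11 at 16.2.

16.2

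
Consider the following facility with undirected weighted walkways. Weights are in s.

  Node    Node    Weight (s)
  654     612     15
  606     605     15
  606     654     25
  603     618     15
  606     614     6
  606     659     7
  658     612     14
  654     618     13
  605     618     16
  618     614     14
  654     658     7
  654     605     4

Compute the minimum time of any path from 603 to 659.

Settle nodes by increasing distance from 603:
603: 0
618: 15  (via 603)
654: 28  (via 618)
614: 29  (via 618)
605: 31  (via 618)
658: 35  (via 654)
606: 35  (via 614)
659: 42  (via 606)
Shortest route: 603 → 618 → 614 → 606 → 659 = 42 s.

42 s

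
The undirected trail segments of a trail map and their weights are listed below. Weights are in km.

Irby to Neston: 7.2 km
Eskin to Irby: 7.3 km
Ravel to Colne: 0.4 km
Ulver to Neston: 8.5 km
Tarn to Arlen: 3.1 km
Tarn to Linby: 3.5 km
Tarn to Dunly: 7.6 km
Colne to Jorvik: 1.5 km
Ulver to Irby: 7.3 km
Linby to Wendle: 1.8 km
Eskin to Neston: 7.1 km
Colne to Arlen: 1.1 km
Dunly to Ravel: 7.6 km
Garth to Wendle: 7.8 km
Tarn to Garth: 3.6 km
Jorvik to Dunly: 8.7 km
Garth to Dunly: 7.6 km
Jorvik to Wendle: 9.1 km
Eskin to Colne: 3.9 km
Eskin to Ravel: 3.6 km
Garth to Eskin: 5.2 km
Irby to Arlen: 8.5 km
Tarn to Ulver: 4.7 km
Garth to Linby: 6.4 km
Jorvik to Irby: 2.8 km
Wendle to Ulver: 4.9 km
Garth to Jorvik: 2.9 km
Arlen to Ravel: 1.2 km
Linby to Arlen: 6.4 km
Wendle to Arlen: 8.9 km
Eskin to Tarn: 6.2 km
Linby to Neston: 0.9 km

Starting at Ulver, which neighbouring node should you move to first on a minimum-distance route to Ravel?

Candidate routes:
Ulver → Tarn → Arlen → Colne → Ravel: 4.7+3.1+1.1+0.4 = 9.3
Ulver → Tarn → Arlen → Ravel: 4.7+3.1+1.2 = 9
Cheapest is Ulver → Tarn → Arlen → Ravel at 9 km.
So from Ulver the first move is to Tarn.

Tarn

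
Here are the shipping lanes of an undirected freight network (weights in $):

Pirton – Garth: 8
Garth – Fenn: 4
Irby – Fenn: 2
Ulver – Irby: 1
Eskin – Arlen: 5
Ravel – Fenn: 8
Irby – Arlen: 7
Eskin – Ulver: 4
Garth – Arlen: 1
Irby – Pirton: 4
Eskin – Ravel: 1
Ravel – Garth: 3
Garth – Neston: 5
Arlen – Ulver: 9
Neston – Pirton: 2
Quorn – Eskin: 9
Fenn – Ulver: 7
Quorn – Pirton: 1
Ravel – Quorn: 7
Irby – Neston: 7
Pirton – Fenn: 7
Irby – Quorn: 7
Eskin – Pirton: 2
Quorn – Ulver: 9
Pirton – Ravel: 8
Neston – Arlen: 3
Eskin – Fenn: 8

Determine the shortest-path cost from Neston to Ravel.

$5

Enumerating some paths:
Neston → Arlen → Eskin → Ravel: 3+5+1 = 9
Neston → Garth → Ravel: 5+3 = 8
Neston → Arlen → Garth → Ravel: 3+1+3 = 7
Neston → Pirton → Eskin → Ravel: 2+2+1 = 5
The minimum is $5 via Neston → Pirton → Eskin → Ravel.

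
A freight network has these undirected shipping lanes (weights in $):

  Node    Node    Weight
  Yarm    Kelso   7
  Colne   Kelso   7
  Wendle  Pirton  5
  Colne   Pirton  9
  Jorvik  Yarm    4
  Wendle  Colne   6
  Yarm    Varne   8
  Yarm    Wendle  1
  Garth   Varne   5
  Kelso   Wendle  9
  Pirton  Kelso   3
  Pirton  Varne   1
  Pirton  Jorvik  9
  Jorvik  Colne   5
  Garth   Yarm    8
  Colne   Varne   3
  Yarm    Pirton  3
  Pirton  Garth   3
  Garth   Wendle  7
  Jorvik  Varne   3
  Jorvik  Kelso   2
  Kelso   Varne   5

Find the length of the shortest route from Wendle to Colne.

Shortest distances from Wendle:
Wendle: 0
Yarm: 1  (via Wendle)
Pirton: 4  (via Yarm)
Jorvik: 5  (via Yarm)
Varne: 5  (via Pirton)
Colne: 6  (via Wendle)
Shortest route: Wendle → Colne = $6.

$6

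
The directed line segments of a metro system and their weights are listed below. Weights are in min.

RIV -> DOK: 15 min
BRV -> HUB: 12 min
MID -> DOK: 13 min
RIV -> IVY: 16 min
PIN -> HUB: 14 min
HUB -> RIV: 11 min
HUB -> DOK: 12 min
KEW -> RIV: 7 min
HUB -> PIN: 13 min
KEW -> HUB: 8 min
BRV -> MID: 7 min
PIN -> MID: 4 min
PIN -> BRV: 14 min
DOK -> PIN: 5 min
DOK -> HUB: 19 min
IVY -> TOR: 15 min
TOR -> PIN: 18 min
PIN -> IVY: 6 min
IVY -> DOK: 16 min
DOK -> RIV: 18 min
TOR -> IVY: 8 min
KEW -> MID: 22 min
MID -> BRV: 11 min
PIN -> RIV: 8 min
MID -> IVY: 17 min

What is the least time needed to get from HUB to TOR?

34 min

Compare a few routes:
HUB–PIN–IVY–TOR: 13+6+15 = 34
HUB–PIN–MID–IVY–TOR: 13+4+17+15 = 49
HUB–RIV–IVY–TOR: 11+16+15 = 42
HUB–DOK–PIN–IVY–TOR: 12+5+6+15 = 38
Cheapest is HUB–PIN–IVY–TOR at 34 min.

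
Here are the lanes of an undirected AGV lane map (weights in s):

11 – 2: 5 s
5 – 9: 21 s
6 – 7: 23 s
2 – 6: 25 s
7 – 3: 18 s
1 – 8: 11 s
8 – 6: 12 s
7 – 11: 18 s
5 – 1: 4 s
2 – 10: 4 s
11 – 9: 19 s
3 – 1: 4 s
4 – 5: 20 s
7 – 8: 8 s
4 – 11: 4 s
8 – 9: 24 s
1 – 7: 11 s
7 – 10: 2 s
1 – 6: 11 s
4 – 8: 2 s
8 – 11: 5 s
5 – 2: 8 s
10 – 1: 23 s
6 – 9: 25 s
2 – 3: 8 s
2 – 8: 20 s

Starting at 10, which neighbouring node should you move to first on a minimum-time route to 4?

Candidate routes:
10 → 2 → 11 → 8 → 4: 4+5+5+2 = 16
10 → 2 → 11 → 4: 4+5+4 = 13
10 → 7 → 8 → 4: 2+8+2 = 12
Cheapest is 10 → 7 → 8 → 4 at 12 s.
So from 10 the first move is to 7.

7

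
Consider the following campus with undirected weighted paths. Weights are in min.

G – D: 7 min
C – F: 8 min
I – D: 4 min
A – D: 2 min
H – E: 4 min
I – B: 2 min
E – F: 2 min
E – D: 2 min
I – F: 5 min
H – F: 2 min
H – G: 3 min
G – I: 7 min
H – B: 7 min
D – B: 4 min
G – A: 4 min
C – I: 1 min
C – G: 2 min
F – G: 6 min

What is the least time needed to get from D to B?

4 min

Settle nodes by increasing distance from D:
D: 0
A: 2  (via D)
E: 2  (via D)
B: 4  (via D)
Shortest route: D → B = 4 min.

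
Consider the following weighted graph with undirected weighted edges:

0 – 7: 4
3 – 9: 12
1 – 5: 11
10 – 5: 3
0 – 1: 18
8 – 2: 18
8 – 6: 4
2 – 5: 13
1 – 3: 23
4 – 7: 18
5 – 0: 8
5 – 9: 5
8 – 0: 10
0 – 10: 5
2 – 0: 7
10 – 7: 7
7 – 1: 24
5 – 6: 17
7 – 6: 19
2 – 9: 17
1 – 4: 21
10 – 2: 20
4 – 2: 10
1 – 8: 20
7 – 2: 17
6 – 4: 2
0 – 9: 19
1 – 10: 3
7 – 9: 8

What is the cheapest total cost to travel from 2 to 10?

12

Shortest distances from 2:
2: 0
0: 7  (via 2)
4: 10  (via 2)
7: 11  (via 0)
6: 12  (via 4)
10: 12  (via 0)
Shortest route: 2 → 0 → 10 = 12.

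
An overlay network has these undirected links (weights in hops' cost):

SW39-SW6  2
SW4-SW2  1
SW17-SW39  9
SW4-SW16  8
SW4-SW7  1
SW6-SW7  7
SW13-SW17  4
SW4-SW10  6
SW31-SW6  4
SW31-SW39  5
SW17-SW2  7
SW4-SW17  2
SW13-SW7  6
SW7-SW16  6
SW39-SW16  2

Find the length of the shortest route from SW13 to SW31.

Settle nodes by increasing distance from SW13:
SW13: 0
SW17: 4  (via SW13)
SW7: 6  (via SW13)
SW4: 6  (via SW17)
SW2: 7  (via SW4)
SW10: 12  (via SW4)
SW16: 12  (via SW7)
SW6: 13  (via SW7)
SW39: 13  (via SW17)
SW31: 17  (via SW6)
Shortest route: SW13–SW7–SW6–SW31 = 17 hops' cost.

17 hops' cost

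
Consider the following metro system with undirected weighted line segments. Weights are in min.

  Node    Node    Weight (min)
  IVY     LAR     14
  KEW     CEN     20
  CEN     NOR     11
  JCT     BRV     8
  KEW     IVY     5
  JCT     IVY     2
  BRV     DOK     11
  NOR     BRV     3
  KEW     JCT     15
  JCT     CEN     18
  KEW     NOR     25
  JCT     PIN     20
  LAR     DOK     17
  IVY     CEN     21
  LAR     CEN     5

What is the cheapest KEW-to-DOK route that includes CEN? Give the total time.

Shortest KEW→CEN: KEW → CEN = 20
Best CEN to DOK: CEN → LAR → DOK costing 22
Total via CEN: 20 + 22 = 42 min.

42 min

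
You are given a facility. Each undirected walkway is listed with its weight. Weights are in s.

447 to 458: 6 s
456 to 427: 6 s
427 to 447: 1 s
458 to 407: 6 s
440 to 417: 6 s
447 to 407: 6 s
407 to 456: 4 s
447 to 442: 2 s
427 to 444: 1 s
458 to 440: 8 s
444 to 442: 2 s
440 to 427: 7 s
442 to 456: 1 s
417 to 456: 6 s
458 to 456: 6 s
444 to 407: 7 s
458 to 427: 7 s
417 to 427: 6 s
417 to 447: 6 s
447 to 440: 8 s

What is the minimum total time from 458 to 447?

6 s

Shortest distances from 458:
458: 0
407: 6  (via 458)
447: 6  (via 458)
Shortest route: 458 → 447 = 6 s.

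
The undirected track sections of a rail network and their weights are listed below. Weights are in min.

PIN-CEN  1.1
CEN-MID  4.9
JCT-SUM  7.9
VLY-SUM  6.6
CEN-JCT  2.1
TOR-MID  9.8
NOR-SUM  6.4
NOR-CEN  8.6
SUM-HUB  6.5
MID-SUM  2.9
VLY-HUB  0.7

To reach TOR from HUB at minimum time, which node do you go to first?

Compare a few routes:
HUB - SUM - MID - TOR: 6.5+2.9+9.8 = 19.2
HUB - VLY - SUM - MID - TOR: 0.7+6.6+2.9+9.8 = 20
The minimum is 19.2 min via HUB - SUM - MID - TOR.
So from HUB the first move is to SUM.

SUM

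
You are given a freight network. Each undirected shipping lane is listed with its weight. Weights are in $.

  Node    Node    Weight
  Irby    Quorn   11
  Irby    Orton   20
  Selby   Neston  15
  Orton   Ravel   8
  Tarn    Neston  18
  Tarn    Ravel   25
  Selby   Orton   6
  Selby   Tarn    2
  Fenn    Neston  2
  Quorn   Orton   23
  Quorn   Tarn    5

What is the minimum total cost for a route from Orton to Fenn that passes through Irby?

$55

Best Orton to Irby: Orton → Irby costing 20
Best Irby to Fenn: Irby → Quorn → Tarn → Selby → Neston → Fenn costing 35
Total via Irby: 20 + 35 = $55.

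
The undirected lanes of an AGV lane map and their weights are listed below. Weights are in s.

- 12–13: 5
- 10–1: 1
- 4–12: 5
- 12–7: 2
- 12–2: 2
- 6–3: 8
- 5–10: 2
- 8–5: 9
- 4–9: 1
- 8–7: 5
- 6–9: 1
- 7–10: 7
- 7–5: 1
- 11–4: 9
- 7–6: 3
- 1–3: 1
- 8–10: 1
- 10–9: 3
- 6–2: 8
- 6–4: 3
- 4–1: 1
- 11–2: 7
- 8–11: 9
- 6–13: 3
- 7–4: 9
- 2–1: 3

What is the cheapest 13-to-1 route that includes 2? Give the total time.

Best 13 to 2: 13 → 12 → 2 costing 7
Shortest 2→1: 2 → 1 = 3
Total via 2: 7 + 3 = 10 s.

10 s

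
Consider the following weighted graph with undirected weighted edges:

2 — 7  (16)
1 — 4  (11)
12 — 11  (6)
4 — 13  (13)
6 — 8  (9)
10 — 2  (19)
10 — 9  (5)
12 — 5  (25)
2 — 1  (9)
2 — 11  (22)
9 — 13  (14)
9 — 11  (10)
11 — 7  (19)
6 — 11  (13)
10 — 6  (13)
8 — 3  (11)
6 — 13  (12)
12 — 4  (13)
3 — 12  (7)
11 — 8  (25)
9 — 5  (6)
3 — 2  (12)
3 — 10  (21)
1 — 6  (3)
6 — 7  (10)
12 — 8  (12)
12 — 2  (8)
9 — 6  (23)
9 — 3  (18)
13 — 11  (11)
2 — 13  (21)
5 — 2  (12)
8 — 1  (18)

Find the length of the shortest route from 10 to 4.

27

Settle nodes by increasing distance from 10:
10: 0
9: 5  (via 10)
5: 11  (via 9)
6: 13  (via 10)
11: 15  (via 9)
1: 16  (via 6)
2: 19  (via 10)
13: 19  (via 9)
3: 21  (via 10)
12: 21  (via 11)
8: 22  (via 6)
7: 23  (via 6)
4: 27  (via 1)
Shortest route: 10–6–1–4 = 27.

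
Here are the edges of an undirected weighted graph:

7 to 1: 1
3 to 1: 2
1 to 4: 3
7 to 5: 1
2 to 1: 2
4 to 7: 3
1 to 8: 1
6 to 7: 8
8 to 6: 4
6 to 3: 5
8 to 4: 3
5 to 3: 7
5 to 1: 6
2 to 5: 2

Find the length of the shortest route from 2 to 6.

7

Shortest distances from 2:
2: 0
1: 2  (via 2)
5: 2  (via 2)
7: 3  (via 1)
8: 3  (via 1)
3: 4  (via 1)
4: 5  (via 1)
6: 7  (via 8)
Shortest route: 2 → 1 → 8 → 6 = 7.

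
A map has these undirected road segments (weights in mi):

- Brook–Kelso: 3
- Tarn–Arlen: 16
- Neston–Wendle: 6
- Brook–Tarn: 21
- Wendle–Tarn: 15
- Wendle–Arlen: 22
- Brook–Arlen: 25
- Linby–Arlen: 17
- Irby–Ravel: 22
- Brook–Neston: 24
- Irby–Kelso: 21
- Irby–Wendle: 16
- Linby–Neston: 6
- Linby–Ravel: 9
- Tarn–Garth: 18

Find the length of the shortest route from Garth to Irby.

Running Dijkstra from Garth:
Garth: 0
Tarn: 18  (via Garth)
Wendle: 33  (via Tarn)
Arlen: 34  (via Tarn)
Brook: 39  (via Tarn)
Neston: 39  (via Wendle)
Kelso: 42  (via Brook)
Linby: 45  (via Neston)
Irby: 49  (via Wendle)
Shortest route: Garth–Tarn–Wendle–Irby = 49 mi.

49 mi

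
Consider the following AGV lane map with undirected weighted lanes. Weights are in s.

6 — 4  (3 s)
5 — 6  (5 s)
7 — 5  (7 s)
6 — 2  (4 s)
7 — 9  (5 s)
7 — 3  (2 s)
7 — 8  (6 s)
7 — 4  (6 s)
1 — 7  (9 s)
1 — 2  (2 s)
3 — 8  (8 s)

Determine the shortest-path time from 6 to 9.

14 s

Compare a few routes:
6 → 4 → 7 → 9: 3+6+5 = 14
6 → 5 → 7 → 9: 5+7+5 = 17
The minimum is 14 s via 6 → 4 → 7 → 9.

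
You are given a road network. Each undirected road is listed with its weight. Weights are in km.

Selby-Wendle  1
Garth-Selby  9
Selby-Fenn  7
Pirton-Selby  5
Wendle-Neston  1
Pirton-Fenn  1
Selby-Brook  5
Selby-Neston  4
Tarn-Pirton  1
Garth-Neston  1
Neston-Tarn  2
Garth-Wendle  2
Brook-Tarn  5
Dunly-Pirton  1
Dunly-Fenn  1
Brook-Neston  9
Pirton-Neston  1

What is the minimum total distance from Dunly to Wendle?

Compare a few routes:
Dunly - Pirton - Tarn - Neston - Wendle: 1+1+2+1 = 5
Dunly - Pirton - Neston - Wendle: 1+1+1 = 3
Dunly - Pirton - Neston - Garth - Wendle: 1+1+1+2 = 5
Dunly - Fenn - Pirton - Neston - Wendle: 1+1+1+1 = 4
Cheapest is Dunly - Pirton - Neston - Wendle at 3 km.

3 km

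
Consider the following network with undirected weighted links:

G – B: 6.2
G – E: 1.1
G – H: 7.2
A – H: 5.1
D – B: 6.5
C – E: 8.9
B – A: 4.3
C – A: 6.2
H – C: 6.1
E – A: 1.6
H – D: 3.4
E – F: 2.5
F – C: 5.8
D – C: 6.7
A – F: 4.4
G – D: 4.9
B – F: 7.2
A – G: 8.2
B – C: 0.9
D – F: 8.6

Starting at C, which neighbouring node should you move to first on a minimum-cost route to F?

Compare a few routes:
C–B–F: 0.9+7.2 = 8.1
C–F: 5.8 = 5.8
C–B–A–E–F: 0.9+4.3+1.6+2.5 = 9.3
C–B–A–F: 0.9+4.3+4.4 = 9.6
Cheapest is C–F at 5.8.
So from C the first move is to F.

F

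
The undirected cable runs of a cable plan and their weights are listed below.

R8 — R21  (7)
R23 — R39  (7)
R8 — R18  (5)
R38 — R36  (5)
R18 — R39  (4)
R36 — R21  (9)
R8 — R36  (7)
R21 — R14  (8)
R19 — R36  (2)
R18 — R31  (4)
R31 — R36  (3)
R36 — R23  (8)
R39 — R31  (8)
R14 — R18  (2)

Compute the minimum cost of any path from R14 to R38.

14

Compare a few routes:
R14–R18–R8–R36–R38: 2+5+7+5 = 19
R14–R18–R39–R31–R36–R38: 2+4+8+3+5 = 22
R14–R18–R31–R36–R38: 2+4+3+5 = 14
Cheapest is R14–R18–R31–R36–R38 at 14.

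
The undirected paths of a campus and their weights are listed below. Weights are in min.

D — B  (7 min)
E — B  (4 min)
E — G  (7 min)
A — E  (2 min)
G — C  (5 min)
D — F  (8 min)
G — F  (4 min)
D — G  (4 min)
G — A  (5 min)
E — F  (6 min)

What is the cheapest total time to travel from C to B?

16 min

Enumerating some paths:
C–G–D–B: 5+4+7 = 16
C–G–F–D–B: 5+4+8+7 = 24
C–G–F–E–B: 5+4+6+4 = 19
The minimum is 16 min via C–G–D–B.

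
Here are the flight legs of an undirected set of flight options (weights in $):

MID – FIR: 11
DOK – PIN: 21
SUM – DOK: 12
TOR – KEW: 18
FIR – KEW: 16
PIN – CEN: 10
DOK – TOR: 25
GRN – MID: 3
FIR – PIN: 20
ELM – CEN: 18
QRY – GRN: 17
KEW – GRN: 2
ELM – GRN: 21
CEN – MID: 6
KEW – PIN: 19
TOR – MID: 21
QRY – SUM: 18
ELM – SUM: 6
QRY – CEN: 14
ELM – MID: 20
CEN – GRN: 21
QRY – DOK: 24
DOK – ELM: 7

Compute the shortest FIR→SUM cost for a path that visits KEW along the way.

Best FIR to KEW: FIR → KEW costing 16
Best KEW to SUM: KEW → GRN → ELM → SUM costing 29
Total via KEW: 16 + 29 = $45.

$45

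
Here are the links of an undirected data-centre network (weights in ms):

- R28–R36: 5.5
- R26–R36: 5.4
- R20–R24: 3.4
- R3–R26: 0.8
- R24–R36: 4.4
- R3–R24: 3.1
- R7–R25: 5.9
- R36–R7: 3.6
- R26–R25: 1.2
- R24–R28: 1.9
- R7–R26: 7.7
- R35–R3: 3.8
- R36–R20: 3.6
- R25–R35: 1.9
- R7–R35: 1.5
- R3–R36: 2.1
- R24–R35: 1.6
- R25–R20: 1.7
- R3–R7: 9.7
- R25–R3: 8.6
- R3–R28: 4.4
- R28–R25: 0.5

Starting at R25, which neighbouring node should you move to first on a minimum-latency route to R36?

Compare a few routes:
R25–R20–R36: 1.7+3.6 = 5.3
R25–R26–R3–R36: 1.2+0.8+2.1 = 4.1
R25–R28–R36: 0.5+5.5 = 6
Cheapest is R25–R26–R3–R36 at 4.1 ms.
So from R25 the first move is to R26.

R26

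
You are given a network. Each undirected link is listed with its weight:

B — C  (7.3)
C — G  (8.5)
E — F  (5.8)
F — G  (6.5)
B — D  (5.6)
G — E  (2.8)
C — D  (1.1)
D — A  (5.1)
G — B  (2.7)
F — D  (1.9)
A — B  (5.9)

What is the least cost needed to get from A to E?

11.4

Enumerating some paths:
A–D–F–E: 5.1+1.9+5.8 = 12.8
A–B–G–E: 5.9+2.7+2.8 = 11.4
The minimum is 11.4 via A–B–G–E.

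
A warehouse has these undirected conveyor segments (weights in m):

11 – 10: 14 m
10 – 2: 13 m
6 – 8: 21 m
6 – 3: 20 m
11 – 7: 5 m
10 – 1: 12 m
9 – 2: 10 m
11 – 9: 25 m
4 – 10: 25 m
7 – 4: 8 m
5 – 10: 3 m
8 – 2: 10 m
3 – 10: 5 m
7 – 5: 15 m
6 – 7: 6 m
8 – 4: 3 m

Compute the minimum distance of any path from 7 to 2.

Candidate routes:
7 - 4 - 8 - 2: 8+3+10 = 21
7 - 5 - 10 - 2: 15+3+13 = 31
The minimum is 21 m via 7 - 4 - 8 - 2.

21 m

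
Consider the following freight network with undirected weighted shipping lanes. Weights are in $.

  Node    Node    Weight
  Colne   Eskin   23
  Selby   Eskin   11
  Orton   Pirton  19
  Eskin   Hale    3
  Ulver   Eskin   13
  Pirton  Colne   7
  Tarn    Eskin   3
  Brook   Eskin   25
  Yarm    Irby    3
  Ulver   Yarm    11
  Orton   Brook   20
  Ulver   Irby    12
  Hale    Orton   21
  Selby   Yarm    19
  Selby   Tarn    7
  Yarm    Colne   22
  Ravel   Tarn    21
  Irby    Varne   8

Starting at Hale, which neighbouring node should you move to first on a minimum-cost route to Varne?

Candidate routes:
Hale - Eskin - Tarn - Selby - Yarm - Irby - Varne: 3+3+7+19+3+8 = 43
Hale - Eskin - Ulver - Yarm - Irby - Varne: 3+13+11+3+8 = 38
Hale - Eskin - Selby - Yarm - Irby - Varne: 3+11+19+3+8 = 44
Hale - Eskin - Ulver - Irby - Varne: 3+13+12+8 = 36
Cheapest is Hale - Eskin - Ulver - Irby - Varne at $36.
So from Hale the first move is to Eskin.

Eskin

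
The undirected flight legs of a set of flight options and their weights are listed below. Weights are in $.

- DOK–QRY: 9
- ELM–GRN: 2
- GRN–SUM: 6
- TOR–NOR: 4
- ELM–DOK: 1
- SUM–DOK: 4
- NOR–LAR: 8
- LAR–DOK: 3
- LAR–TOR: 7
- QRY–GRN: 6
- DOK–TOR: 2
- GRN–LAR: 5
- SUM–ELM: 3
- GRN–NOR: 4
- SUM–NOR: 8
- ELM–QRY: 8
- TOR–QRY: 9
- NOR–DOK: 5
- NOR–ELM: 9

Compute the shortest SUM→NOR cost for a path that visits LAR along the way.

Best SUM to LAR: SUM–DOK–LAR costing 7
Shortest LAR→NOR: LAR–NOR = 8
Total via LAR: 7 + 8 = $15.

$15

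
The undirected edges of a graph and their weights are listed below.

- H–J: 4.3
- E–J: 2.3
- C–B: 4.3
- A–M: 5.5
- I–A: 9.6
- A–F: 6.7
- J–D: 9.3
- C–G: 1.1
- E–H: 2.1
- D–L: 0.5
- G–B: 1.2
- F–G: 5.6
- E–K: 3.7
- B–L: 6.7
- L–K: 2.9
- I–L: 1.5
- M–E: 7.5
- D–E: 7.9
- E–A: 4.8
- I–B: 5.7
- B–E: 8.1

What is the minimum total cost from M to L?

Candidate routes:
M → A → E → K → L: 5.5+4.8+3.7+2.9 = 16.9
M → E → D → L: 7.5+7.9+0.5 = 15.9
M → A → I → L: 5.5+9.6+1.5 = 16.6
M → E → K → L: 7.5+3.7+2.9 = 14.1
The minimum is 14.1 via M → E → K → L.

14.1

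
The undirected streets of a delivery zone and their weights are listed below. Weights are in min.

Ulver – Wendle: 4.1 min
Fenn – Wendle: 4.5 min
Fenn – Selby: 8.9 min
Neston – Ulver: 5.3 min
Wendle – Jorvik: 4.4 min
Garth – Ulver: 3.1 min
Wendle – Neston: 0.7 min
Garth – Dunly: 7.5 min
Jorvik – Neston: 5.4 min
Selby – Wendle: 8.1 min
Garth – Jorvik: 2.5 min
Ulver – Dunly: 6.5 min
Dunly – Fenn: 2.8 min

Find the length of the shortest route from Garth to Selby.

15 min

Running Dijkstra from Garth:
Garth: 0
Jorvik: 2.5  (via Garth)
Ulver: 3.1  (via Garth)
Wendle: 6.9  (via Jorvik)
Dunly: 7.5  (via Garth)
Neston: 7.6  (via Wendle)
Fenn: 10.3  (via Dunly)
Selby: 15  (via Wendle)
Shortest route: Garth → Jorvik → Wendle → Selby = 15 min.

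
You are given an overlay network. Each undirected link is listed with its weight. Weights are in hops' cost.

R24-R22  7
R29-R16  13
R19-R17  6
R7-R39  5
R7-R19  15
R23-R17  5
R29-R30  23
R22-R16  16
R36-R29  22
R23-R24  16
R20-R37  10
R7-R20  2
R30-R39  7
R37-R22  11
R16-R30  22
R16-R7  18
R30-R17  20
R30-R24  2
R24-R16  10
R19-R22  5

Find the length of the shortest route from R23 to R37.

Running Dijkstra from R23:
R23: 0
R17: 5  (via R23)
R19: 11  (via R17)
R24: 16  (via R23)
R22: 16  (via R19)
R30: 18  (via R24)
R39: 25  (via R30)
R7: 26  (via R19)
R16: 26  (via R24)
R37: 27  (via R22)
Shortest route: R23–R17–R19–R22–R37 = 27 hops' cost.

27 hops' cost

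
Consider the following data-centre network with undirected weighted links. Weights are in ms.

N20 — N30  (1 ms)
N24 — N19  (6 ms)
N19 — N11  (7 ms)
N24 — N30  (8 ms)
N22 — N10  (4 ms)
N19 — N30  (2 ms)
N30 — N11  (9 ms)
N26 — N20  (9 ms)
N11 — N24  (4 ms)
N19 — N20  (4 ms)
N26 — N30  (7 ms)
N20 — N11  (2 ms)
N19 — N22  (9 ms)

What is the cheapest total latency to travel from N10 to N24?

19 ms

Running Dijkstra from N10:
N10: 0
N22: 4  (via N10)
N19: 13  (via N22)
N30: 15  (via N19)
N20: 16  (via N30)
N11: 18  (via N20)
N24: 19  (via N19)
Shortest route: N10–N22–N19–N24 = 19 ms.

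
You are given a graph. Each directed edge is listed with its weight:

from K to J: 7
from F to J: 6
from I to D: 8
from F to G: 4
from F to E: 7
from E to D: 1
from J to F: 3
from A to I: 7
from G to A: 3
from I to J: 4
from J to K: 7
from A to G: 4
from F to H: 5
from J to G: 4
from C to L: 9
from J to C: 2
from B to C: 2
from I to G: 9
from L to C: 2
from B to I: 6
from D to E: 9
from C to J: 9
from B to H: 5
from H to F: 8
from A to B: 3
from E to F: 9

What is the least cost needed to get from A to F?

14

Compare a few routes:
A - I - J - F: 7+4+3 = 14
A - B - H - F: 3+5+8 = 16
Cheapest is A - I - J - F at 14.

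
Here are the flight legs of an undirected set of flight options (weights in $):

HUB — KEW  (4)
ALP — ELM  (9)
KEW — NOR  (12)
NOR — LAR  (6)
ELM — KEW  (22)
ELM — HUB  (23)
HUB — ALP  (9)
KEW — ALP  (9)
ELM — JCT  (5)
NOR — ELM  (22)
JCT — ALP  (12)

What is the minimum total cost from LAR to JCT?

Enumerating some paths:
LAR–NOR–KEW–ALP–JCT: 6+12+9+12 = 39
LAR–NOR–ELM–JCT: 6+22+5 = 33
Cheapest is LAR–NOR–ELM–JCT at $33.

$33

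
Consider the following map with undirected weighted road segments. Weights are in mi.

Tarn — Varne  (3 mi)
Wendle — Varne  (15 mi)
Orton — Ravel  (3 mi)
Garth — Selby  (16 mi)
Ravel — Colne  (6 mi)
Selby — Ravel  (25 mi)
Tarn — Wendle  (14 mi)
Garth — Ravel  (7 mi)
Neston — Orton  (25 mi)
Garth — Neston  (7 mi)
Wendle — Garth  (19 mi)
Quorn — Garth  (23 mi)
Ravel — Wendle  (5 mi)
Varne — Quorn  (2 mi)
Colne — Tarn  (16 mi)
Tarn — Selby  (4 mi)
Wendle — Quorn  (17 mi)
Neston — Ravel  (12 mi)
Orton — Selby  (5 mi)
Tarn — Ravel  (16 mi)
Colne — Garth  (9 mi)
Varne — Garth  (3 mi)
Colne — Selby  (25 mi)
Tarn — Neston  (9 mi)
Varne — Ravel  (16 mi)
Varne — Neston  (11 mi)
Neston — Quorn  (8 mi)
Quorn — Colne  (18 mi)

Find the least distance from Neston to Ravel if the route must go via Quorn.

Shortest Neston→Quorn: Neston → Quorn = 8
Best Quorn to Ravel: Quorn → Varne → Garth → Ravel costing 12
Total via Quorn: 8 + 12 = 20 mi.

20 mi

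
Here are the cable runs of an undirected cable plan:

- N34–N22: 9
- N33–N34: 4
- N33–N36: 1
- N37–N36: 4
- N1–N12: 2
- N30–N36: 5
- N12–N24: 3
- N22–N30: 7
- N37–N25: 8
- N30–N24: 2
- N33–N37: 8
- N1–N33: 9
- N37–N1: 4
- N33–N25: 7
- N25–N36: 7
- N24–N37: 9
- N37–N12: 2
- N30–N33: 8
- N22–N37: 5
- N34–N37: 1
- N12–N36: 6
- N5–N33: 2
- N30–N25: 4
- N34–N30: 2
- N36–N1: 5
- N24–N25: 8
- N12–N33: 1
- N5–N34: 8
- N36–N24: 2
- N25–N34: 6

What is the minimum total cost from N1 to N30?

Candidate routes:
N1 - N12 - N33 - N36 - N24 - N30: 2+1+1+2+2 = 8
N1 - N37 - N34 - N30: 4+1+2 = 7
N1 - N36 - N24 - N30: 5+2+2 = 9
Cheapest is N1 - N37 - N34 - N30 at 7.

7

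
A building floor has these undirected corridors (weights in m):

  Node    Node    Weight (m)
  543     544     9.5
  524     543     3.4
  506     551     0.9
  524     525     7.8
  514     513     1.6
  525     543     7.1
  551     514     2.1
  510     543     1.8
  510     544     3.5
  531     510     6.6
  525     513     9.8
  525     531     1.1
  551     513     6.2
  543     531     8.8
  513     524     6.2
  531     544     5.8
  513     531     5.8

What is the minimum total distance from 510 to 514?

13 m

Settle nodes by increasing distance from 510:
510: 0
543: 1.8  (via 510)
544: 3.5  (via 510)
524: 5.2  (via 543)
531: 6.6  (via 510)
525: 7.7  (via 531)
513: 11.4  (via 524)
514: 13  (via 513)
Shortest route: 510 → 543 → 524 → 513 → 514 = 13 m.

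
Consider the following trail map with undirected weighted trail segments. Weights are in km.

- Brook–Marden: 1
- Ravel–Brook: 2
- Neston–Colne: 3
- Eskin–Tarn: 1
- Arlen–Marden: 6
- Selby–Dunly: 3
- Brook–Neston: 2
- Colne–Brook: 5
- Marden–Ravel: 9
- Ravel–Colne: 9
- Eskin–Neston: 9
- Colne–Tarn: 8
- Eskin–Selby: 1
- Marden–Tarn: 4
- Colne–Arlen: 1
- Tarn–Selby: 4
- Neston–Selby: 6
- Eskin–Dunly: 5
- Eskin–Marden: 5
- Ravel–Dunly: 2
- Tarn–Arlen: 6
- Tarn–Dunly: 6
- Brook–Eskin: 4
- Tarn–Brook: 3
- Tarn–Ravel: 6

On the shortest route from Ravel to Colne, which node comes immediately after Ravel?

Brook

Enumerating some paths:
Ravel → Colne: 9 = 9
Ravel → Brook → Colne: 2+5 = 7
The minimum is 7 km via Ravel → Brook → Colne.
So from Ravel the first move is to Brook.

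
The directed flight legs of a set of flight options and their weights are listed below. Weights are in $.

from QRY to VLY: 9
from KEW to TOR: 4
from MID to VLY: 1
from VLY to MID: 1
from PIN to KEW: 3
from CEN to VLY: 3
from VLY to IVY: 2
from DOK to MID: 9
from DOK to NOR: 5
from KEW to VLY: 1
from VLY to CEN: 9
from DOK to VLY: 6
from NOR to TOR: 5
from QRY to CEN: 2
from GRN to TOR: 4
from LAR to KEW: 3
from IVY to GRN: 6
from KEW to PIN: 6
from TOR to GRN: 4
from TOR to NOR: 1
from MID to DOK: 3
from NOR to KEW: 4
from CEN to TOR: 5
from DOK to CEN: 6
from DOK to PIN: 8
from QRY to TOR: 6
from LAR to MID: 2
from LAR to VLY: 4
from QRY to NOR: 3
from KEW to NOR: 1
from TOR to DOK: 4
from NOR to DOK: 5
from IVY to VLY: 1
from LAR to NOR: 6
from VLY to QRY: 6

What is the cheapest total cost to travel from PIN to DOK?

$8

Enumerating some paths:
PIN → KEW → VLY → MID → DOK: 3+1+1+3 = 8
PIN → KEW → NOR → DOK: 3+1+5 = 9
The minimum is $8 via PIN → KEW → VLY → MID → DOK.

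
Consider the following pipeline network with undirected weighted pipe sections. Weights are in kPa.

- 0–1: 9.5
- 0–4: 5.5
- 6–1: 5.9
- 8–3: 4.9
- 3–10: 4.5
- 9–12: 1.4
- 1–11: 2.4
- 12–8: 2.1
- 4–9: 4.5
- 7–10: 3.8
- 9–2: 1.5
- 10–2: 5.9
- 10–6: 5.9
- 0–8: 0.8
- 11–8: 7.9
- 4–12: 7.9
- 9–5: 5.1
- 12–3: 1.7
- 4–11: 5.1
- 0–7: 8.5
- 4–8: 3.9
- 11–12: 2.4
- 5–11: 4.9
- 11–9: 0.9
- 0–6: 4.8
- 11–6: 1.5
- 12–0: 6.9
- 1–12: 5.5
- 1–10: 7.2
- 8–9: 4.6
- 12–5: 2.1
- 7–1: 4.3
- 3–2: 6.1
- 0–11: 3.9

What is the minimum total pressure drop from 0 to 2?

Shortest distances from 0:
0: 0
8: 0.8  (via 0)
12: 2.9  (via 8)
11: 3.9  (via 0)
9: 4.3  (via 12)
3: 4.6  (via 12)
4: 4.7  (via 8)
6: 4.8  (via 0)
5: 5  (via 12)
2: 5.8  (via 9)
Shortest route: 0 → 8 → 12 → 9 → 2 = 5.8 kPa.

5.8 kPa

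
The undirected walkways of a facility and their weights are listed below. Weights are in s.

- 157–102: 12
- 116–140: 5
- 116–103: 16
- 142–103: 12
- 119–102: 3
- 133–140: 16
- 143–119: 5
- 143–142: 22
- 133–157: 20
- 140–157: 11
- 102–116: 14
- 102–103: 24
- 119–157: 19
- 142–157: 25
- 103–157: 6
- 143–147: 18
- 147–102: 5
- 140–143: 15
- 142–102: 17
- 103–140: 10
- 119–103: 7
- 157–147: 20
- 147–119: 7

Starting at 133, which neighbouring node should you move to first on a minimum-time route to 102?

157

Compare a few routes:
133 - 157 - 103 - 119 - 102: 20+6+7+3 = 36
133 - 140 - 103 - 119 - 102: 16+10+7+3 = 36
133 - 140 - 116 - 102: 16+5+14 = 35
133 - 157 - 102: 20+12 = 32
Cheapest is 133 - 157 - 102 at 32 s.
So from 133 the first move is to 157.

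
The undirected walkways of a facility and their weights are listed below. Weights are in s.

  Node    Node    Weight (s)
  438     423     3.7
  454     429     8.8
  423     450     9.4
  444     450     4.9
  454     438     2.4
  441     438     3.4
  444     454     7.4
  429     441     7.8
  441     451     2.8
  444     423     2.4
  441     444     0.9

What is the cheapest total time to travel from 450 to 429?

Running Dijkstra from 450:
450: 0
444: 4.9  (via 450)
441: 5.8  (via 444)
423: 7.3  (via 444)
451: 8.6  (via 441)
438: 9.2  (via 441)
454: 11.6  (via 438)
429: 13.6  (via 441)
Shortest route: 450 → 444 → 441 → 429 = 13.6 s.

13.6 s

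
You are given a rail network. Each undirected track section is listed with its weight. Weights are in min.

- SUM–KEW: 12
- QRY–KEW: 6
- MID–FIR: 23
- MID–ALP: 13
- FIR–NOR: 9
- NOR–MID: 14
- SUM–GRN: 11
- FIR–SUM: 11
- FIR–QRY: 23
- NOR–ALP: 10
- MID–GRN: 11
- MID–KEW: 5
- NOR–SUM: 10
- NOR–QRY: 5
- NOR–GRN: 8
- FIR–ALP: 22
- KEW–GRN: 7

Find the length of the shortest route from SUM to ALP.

20 min

Running Dijkstra from SUM:
SUM: 0
NOR: 10  (via SUM)
GRN: 11  (via SUM)
FIR: 11  (via SUM)
KEW: 12  (via SUM)
QRY: 15  (via NOR)
MID: 17  (via KEW)
ALP: 20  (via NOR)
Shortest route: SUM → NOR → ALP = 20 min.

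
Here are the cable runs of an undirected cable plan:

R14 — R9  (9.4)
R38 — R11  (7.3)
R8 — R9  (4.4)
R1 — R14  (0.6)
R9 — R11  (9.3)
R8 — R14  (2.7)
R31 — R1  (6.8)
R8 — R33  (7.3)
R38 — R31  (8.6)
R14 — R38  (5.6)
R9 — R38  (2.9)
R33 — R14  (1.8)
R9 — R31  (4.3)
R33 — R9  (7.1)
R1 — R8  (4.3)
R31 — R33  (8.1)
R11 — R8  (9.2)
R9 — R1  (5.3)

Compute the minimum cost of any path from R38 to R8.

7.3

Candidate routes:
R38–R9–R1–R14–R8: 2.9+5.3+0.6+2.7 = 11.5
R38–R14–R1–R8: 5.6+0.6+4.3 = 10.5
R38–R14–R8: 5.6+2.7 = 8.3
R38–R9–R8: 2.9+4.4 = 7.3
Cheapest is R38–R9–R8 at 7.3.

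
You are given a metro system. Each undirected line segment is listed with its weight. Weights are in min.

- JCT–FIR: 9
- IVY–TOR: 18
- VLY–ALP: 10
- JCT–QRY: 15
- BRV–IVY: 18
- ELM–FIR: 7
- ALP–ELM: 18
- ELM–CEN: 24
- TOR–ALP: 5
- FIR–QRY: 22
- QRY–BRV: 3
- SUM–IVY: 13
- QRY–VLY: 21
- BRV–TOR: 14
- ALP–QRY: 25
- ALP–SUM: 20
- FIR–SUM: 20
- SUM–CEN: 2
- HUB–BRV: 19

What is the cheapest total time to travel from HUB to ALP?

38 min

Shortest distances from HUB:
HUB: 0
BRV: 19  (via HUB)
QRY: 22  (via BRV)
TOR: 33  (via BRV)
IVY: 37  (via BRV)
JCT: 37  (via QRY)
ALP: 38  (via TOR)
Shortest route: HUB → BRV → TOR → ALP = 38 min.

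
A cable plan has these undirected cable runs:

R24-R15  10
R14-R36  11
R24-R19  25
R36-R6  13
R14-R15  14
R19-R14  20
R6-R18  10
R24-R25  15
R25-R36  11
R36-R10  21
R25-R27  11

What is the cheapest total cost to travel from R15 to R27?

36

Enumerating some paths:
R15 → R14 → R19 → R24 → R25 → R27: 14+20+25+15+11 = 85
R15 → R14 → R36 → R25 → R27: 14+11+11+11 = 47
R15 → R24 → R25 → R27: 10+15+11 = 36
The minimum is 36 via R15 → R24 → R25 → R27.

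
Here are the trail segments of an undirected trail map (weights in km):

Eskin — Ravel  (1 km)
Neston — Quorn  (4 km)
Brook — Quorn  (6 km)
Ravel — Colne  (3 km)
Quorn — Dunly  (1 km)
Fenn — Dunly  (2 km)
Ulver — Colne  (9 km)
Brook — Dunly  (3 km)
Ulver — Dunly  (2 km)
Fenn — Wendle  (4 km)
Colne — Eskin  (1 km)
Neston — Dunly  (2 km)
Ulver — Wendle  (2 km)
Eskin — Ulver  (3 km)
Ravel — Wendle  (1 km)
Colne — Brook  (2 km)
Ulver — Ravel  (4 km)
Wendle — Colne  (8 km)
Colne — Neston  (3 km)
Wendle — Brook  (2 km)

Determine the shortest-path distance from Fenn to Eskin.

Enumerating some paths:
Fenn → Dunly → Ulver → Eskin: 2+2+3 = 7
Fenn → Wendle → Ravel → Eskin: 4+1+1 = 6
Cheapest is Fenn → Wendle → Ravel → Eskin at 6 km.

6 km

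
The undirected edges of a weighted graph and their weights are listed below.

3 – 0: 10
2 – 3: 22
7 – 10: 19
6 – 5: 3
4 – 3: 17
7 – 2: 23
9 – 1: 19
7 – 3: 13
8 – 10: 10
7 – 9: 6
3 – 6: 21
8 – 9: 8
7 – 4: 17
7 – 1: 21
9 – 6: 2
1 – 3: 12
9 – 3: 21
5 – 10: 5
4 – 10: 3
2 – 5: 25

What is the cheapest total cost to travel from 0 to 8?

Shortest distances from 0:
0: 0
3: 10  (via 0)
1: 22  (via 3)
7: 23  (via 3)
4: 27  (via 3)
9: 29  (via 7)
10: 30  (via 4)
6: 31  (via 3)
2: 32  (via 3)
5: 34  (via 6)
8: 37  (via 9)
Shortest route: 0 → 3 → 7 → 9 → 8 = 37.

37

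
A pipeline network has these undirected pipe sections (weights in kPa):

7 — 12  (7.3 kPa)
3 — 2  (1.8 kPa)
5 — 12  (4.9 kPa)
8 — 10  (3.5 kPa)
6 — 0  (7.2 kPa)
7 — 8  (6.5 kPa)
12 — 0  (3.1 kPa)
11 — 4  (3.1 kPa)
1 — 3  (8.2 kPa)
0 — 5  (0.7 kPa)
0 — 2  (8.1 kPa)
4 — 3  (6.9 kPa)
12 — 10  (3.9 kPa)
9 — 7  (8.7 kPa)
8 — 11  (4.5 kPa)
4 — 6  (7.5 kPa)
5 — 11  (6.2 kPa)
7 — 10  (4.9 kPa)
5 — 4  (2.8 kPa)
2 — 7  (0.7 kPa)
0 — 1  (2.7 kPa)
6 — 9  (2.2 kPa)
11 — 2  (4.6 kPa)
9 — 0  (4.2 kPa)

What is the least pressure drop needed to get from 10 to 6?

13.4 kPa

Candidate routes:
10 → 12 → 5 → 0 → 9 → 6: 3.9+4.9+0.7+4.2+2.2 = 15.9
10 → 12 → 0 → 9 → 6: 3.9+3.1+4.2+2.2 = 13.4
10 → 7 → 9 → 6: 4.9+8.7+2.2 = 15.8
10 → 12 → 0 → 6: 3.9+3.1+7.2 = 14.2
The minimum is 13.4 kPa via 10 → 12 → 0 → 9 → 6.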